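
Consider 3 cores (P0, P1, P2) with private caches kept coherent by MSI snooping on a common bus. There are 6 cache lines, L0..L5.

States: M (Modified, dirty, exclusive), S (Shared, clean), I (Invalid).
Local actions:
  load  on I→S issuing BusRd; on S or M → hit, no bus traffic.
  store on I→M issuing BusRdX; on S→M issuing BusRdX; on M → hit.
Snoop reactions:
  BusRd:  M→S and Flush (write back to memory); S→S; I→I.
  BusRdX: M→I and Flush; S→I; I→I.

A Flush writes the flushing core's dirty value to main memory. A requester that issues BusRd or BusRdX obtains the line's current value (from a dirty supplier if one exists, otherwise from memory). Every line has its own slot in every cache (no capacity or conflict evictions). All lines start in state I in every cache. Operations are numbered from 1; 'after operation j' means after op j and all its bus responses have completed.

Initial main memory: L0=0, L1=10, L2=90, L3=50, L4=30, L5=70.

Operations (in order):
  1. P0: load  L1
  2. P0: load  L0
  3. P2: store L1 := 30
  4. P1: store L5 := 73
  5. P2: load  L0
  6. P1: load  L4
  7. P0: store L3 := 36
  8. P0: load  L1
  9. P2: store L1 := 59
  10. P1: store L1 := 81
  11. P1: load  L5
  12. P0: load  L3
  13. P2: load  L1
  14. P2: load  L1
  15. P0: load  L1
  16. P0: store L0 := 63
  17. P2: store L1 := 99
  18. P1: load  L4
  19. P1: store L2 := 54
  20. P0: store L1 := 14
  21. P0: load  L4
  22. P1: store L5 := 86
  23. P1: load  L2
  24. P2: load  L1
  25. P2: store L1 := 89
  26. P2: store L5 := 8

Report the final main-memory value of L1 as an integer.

step 1: P0: load  L1  ⟶  SII  (L1)  txn=BusRd  M[L1]=10
step 2: P0: load  L0  ⟶  SII  (L0)  txn=BusRd  M[L0]=0
step 3: P2: store L1 := 30  ⟶  IIM  (L1)  txn=BusRdX  M[L1]=10
step 4: P1: store L5 := 73  ⟶  IMI  (L5)  txn=BusRdX  M[L5]=70
step 5: P2: load  L0  ⟶  SIS  (L0)  txn=BusRd  M[L0]=0
step 6: P1: load  L4  ⟶  ISI  (L4)  txn=BusRd  M[L4]=30
step 7: P0: store L3 := 36  ⟶  MII  (L3)  txn=BusRdX  M[L3]=50
step 8: P0: load  L1  ⟶  SIS  (L1)  txn=BusRd+Flush  M[L1]=30
step 9: P2: store L1 := 59  ⟶  IIM  (L1)  txn=BusRdX  M[L1]=30
step 10: P1: store L1 := 81  ⟶  IMI  (L1)  txn=BusRdX+Flush  M[L1]=59
step 11: P1: load  L5  ⟶  IMI  (L5)  txn=∅  M[L5]=70
step 12: P0: load  L3  ⟶  MII  (L3)  txn=∅  M[L3]=50
step 13: P2: load  L1  ⟶  ISS  (L1)  txn=BusRd+Flush  M[L1]=81
step 14: P2: load  L1  ⟶  ISS  (L1)  txn=∅  M[L1]=81
step 15: P0: load  L1  ⟶  SSS  (L1)  txn=BusRd  M[L1]=81
step 16: P0: store L0 := 63  ⟶  MII  (L0)  txn=BusRdX  M[L0]=0
step 17: P2: store L1 := 99  ⟶  IIM  (L1)  txn=BusRdX  M[L1]=81
step 18: P1: load  L4  ⟶  ISI  (L4)  txn=∅  M[L4]=30
step 19: P1: store L2 := 54  ⟶  IMI  (L2)  txn=BusRdX  M[L2]=90
step 20: P0: store L1 := 14  ⟶  MII  (L1)  txn=BusRdX+Flush  M[L1]=99
step 21: P0: load  L4  ⟶  SSI  (L4)  txn=BusRd  M[L4]=30
step 22: P1: store L5 := 86  ⟶  IMI  (L5)  txn=∅  M[L5]=70
step 23: P1: load  L2  ⟶  IMI  (L2)  txn=∅  M[L2]=90
step 24: P2: load  L1  ⟶  SIS  (L1)  txn=BusRd+Flush  M[L1]=14
step 25: P2: store L1 := 89  ⟶  IIM  (L1)  txn=BusRdX  M[L1]=14
step 26: P2: store L5 := 8  ⟶  IIM  (L5)  txn=BusRdX+Flush  M[L5]=86

memory[L1] = 14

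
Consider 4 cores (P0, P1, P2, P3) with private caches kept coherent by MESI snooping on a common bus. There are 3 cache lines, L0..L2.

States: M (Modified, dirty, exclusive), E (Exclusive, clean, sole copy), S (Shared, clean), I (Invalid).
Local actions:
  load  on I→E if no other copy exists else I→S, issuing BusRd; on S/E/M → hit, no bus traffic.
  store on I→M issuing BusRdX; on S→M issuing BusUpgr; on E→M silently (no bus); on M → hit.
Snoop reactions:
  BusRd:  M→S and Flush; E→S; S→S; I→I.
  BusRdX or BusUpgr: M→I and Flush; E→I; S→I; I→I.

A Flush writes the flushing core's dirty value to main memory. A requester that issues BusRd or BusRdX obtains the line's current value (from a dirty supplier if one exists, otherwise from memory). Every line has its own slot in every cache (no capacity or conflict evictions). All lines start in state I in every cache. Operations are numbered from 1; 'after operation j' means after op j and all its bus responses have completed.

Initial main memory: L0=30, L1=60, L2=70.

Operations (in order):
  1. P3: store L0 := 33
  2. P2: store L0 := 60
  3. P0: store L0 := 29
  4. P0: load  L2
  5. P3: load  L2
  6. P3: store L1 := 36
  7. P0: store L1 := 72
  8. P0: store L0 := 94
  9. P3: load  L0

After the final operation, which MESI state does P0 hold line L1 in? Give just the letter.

1. P3: store L0 := 33  bus=[BusRdX]  L0: P0=I P1=I P2=I P3=M  mem[L0]=30
2. P2: store L0 := 60  bus=[BusRdX,Flush]  L0: P0=I P1=I P2=M P3=I  mem[L0]=33
3. P0: store L0 := 29  bus=[BusRdX,Flush]  L0: P0=M P1=I P2=I P3=I  mem[L0]=60
4. P0: load  L2  bus=[BusRd]  L2: P0=E P1=I P2=I P3=I  mem[L2]=70
5. P3: load  L2  bus=[BusRd]  L2: P0=S P1=I P2=I P3=S  mem[L2]=70
6. P3: store L1 := 36  bus=[BusRdX]  L1: P0=I P1=I P2=I P3=M  mem[L1]=60
7. P0: store L1 := 72  bus=[BusRdX,Flush]  L1: P0=M P1=I P2=I P3=I  mem[L1]=36
8. P0: store L0 := 94  bus=[-]  L0: P0=M P1=I P2=I P3=I  mem[L0]=60
9. P3: load  L0  bus=[BusRd,Flush]  L0: P0=S P1=I P2=I P3=S  mem[L0]=94

state = M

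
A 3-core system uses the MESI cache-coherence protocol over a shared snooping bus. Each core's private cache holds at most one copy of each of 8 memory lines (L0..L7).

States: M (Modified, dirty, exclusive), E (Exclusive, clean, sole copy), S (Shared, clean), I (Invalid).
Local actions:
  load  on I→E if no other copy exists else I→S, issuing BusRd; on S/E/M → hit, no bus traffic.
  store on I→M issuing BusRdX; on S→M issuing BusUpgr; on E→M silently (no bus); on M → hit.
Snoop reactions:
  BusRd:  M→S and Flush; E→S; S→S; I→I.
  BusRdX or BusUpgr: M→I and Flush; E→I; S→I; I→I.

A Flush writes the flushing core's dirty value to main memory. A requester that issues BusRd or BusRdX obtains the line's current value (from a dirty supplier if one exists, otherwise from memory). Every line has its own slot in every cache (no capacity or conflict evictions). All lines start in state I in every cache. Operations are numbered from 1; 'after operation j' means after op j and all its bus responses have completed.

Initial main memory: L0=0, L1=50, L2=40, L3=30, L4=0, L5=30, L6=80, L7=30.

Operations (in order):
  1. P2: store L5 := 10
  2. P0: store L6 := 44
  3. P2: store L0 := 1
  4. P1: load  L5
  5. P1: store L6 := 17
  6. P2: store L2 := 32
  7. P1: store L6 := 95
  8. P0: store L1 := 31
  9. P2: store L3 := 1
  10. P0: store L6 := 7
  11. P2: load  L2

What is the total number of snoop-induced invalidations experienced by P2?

[1] P2: store L5 := 10 | P0:I, P1:I, P2:M(10) | bus: BusRdX
[2] P0: store L6 := 44 | P0:M(44), P1:I, P2:I | bus: BusRdX
[3] P2: store L0 := 1 | P0:I, P1:I, P2:M(1) | bus: BusRdX
[4] P1: load  L5 | P0:I, P1:S(10), P2:S(10) | bus: BusRd,Flush
[5] P1: store L6 := 17 | P0:I, P1:M(17), P2:I | bus: BusRdX,Flush
[6] P2: store L2 := 32 | P0:I, P1:I, P2:M(32) | bus: BusRdX
[7] P1: store L6 := 95 | P0:I, P1:M(95), P2:I | bus: none
[8] P0: store L1 := 31 | P0:M(31), P1:I, P2:I | bus: BusRdX
[9] P2: store L3 := 1 | P0:I, P1:I, P2:M(1) | bus: BusRdX
[10] P0: store L6 := 7 | P0:M(7), P1:I, P2:I | bus: BusRdX,Flush
[11] P2: load  L2 | P0:I, P1:I, P2:M(32) | bus: none

invalidations = 0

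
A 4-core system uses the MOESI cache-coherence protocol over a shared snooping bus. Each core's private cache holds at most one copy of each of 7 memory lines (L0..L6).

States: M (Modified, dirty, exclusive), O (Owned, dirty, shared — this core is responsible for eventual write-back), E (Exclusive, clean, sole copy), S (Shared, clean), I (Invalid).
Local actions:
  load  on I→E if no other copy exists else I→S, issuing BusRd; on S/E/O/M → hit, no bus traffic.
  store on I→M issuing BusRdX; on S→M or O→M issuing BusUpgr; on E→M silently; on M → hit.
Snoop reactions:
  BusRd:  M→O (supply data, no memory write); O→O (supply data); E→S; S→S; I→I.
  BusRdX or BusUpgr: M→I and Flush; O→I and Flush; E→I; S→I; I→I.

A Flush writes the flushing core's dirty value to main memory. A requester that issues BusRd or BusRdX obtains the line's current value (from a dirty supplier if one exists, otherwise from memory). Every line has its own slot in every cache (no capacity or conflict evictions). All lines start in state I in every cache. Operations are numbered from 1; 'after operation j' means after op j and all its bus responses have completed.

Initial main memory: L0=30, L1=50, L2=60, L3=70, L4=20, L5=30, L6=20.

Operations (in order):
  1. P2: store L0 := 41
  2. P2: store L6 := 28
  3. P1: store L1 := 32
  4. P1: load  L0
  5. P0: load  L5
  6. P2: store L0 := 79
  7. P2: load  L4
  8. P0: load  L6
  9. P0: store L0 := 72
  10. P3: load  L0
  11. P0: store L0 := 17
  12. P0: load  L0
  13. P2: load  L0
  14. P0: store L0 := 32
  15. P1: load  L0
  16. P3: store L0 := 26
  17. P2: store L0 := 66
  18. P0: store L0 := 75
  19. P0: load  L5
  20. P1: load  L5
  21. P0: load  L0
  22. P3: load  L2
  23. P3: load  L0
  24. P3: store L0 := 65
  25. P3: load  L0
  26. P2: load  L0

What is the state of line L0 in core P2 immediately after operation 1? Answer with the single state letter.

1. P2: store L0 := 41  bus=[BusRdX]  L0: P0=I P1=I P2=M P3=I  mem[L0]=30
2. P2: store L6 := 28  bus=[BusRdX]  L6: P0=I P1=I P2=M P3=I  mem[L6]=20
3. P1: store L1 := 32  bus=[BusRdX]  L1: P0=I P1=M P2=I P3=I  mem[L1]=50
4. P1: load  L0  bus=[BusRd]  L0: P0=I P1=S P2=O P3=I  mem[L0]=30
5. P0: load  L5  bus=[BusRd]  L5: P0=E P1=I P2=I P3=I  mem[L5]=30
6. P2: store L0 := 79  bus=[BusUpgr]  L0: P0=I P1=I P2=M P3=I  mem[L0]=30
7. P2: load  L4  bus=[BusRd]  L4: P0=I P1=I P2=E P3=I  mem[L4]=20
8. P0: load  L6  bus=[BusRd]  L6: P0=S P1=I P2=O P3=I  mem[L6]=20
9. P0: store L0 := 72  bus=[BusRdX,Flush]  L0: P0=M P1=I P2=I P3=I  mem[L0]=79
10. P3: load  L0  bus=[BusRd]  L0: P0=O P1=I P2=I P3=S  mem[L0]=79
11. P0: store L0 := 17  bus=[BusUpgr]  L0: P0=M P1=I P2=I P3=I  mem[L0]=79
12. P0: load  L0  bus=[-]  L0: P0=M P1=I P2=I P3=I  mem[L0]=79
13. P2: load  L0  bus=[BusRd]  L0: P0=O P1=I P2=S P3=I  mem[L0]=79
14. P0: store L0 := 32  bus=[BusUpgr]  L0: P0=M P1=I P2=I P3=I  mem[L0]=79
15. P1: load  L0  bus=[BusRd]  L0: P0=O P1=S P2=I P3=I  mem[L0]=79
16. P3: store L0 := 26  bus=[BusRdX,Flush]  L0: P0=I P1=I P2=I P3=M  mem[L0]=32
17. P2: store L0 := 66  bus=[BusRdX,Flush]  L0: P0=I P1=I P2=M P3=I  mem[L0]=26
18. P0: store L0 := 75  bus=[BusRdX,Flush]  L0: P0=M P1=I P2=I P3=I  mem[L0]=66
19. P0: load  L5  bus=[-]  L5: P0=E P1=I P2=I P3=I  mem[L5]=30
20. P1: load  L5  bus=[BusRd]  L5: P0=S P1=S P2=I P3=I  mem[L5]=30
21. P0: load  L0  bus=[-]  L0: P0=M P1=I P2=I P3=I  mem[L0]=66
22. P3: load  L2  bus=[BusRd]  L2: P0=I P1=I P2=I P3=E  mem[L2]=60
23. P3: load  L0  bus=[BusRd]  L0: P0=O P1=I P2=I P3=S  mem[L0]=66
24. P3: store L0 := 65  bus=[BusUpgr,Flush]  L0: P0=I P1=I P2=I P3=M  mem[L0]=75
25. P3: load  L0  bus=[-]  L0: P0=I P1=I P2=I P3=M  mem[L0]=75
26. P2: load  L0  bus=[BusRd]  L0: P0=I P1=I P2=S P3=O  mem[L0]=75

state = M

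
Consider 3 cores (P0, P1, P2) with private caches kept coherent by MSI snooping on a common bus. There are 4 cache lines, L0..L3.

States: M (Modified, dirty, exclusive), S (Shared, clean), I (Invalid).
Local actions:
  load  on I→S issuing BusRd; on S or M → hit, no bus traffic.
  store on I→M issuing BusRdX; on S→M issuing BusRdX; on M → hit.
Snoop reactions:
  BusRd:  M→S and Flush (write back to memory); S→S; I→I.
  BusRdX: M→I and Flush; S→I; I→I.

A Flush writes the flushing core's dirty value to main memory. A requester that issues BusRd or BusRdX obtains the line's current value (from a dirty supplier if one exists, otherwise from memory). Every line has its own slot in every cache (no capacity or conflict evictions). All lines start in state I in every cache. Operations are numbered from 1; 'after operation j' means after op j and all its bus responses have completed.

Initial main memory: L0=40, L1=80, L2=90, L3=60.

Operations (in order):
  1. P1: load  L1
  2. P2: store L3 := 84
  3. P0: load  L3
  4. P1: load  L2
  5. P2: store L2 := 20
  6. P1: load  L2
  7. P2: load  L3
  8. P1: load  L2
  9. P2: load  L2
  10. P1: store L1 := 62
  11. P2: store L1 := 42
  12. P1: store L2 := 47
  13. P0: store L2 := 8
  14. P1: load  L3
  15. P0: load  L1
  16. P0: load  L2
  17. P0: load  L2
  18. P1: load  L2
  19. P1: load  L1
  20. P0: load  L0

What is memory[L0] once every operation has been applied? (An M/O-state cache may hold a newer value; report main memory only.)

memory[L0] = 40

step 1: P1: load  L1  ⟶  ISI  (L1)  txn=BusRd  M[L1]=80
step 2: P2: store L3 := 84  ⟶  IIM  (L3)  txn=BusRdX  M[L3]=60
step 3: P0: load  L3  ⟶  SIS  (L3)  txn=BusRd+Flush  M[L3]=84
step 4: P1: load  L2  ⟶  ISI  (L2)  txn=BusRd  M[L2]=90
step 5: P2: store L2 := 20  ⟶  IIM  (L2)  txn=BusRdX  M[L2]=90
step 6: P1: load  L2  ⟶  ISS  (L2)  txn=BusRd+Flush  M[L2]=20
step 7: P2: load  L3  ⟶  SIS  (L3)  txn=∅  M[L3]=84
step 8: P1: load  L2  ⟶  ISS  (L2)  txn=∅  M[L2]=20
step 9: P2: load  L2  ⟶  ISS  (L2)  txn=∅  M[L2]=20
step 10: P1: store L1 := 62  ⟶  IMI  (L1)  txn=BusRdX  M[L1]=80
step 11: P2: store L1 := 42  ⟶  IIM  (L1)  txn=BusRdX+Flush  M[L1]=62
step 12: P1: store L2 := 47  ⟶  IMI  (L2)  txn=BusRdX  M[L2]=20
step 13: P0: store L2 := 8  ⟶  MII  (L2)  txn=BusRdX+Flush  M[L2]=47
step 14: P1: load  L3  ⟶  SSS  (L3)  txn=BusRd  M[L3]=84
step 15: P0: load  L1  ⟶  SIS  (L1)  txn=BusRd+Flush  M[L1]=42
step 16: P0: load  L2  ⟶  MII  (L2)  txn=∅  M[L2]=47
step 17: P0: load  L2  ⟶  MII  (L2)  txn=∅  M[L2]=47
step 18: P1: load  L2  ⟶  SSI  (L2)  txn=BusRd+Flush  M[L2]=8
step 19: P1: load  L1  ⟶  SSS  (L1)  txn=BusRd  M[L1]=42
step 20: P0: load  L0  ⟶  SII  (L0)  txn=BusRd  M[L0]=40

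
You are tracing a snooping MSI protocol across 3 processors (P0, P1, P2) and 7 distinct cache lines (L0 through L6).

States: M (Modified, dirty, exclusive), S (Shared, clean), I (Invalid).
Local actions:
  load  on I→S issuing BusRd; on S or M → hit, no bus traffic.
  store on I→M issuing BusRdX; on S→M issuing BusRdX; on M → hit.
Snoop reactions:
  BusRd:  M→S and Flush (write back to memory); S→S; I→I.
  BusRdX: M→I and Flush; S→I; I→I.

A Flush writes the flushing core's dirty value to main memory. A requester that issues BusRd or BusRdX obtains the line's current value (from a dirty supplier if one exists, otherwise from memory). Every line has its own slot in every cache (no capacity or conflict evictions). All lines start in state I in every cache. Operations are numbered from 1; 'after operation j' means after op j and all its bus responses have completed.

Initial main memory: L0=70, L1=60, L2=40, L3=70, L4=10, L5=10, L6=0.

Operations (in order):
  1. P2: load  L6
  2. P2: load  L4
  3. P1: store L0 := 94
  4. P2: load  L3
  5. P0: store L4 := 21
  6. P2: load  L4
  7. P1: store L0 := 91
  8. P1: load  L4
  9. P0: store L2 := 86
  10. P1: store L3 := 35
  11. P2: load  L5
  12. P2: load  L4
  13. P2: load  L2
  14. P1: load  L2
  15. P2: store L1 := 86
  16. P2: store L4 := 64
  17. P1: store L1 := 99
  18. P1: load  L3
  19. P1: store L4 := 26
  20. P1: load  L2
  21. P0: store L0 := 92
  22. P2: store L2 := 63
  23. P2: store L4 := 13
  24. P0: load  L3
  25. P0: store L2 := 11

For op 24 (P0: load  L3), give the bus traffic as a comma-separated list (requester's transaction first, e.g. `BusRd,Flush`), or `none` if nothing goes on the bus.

  op1 P2: load  L6 → I/I/S on L6; bus BusRd; mem=0
  op2 P2: load  L4 → I/I/S on L4; bus BusRd; mem=10
  op3 P1: store L0 := 94 → I/M/I on L0; bus BusRdX; mem=70
  op4 P2: load  L3 → I/I/S on L3; bus BusRd; mem=70
  op5 P0: store L4 := 21 → M/I/I on L4; bus BusRdX; mem=10
  op6 P2: load  L4 → S/I/S on L4; bus BusRd Flush; mem=21
  op7 P1: store L0 := 91 → I/M/I on L0; bus (none); mem=70
  op8 P1: load  L4 → S/S/S on L4; bus BusRd; mem=21
  op9 P0: store L2 := 86 → M/I/I on L2; bus BusRdX; mem=40
  op10 P1: store L3 := 35 → I/M/I on L3; bus BusRdX; mem=70
  op11 P2: load  L5 → I/I/S on L5; bus BusRd; mem=10
  op12 P2: load  L4 → S/S/S on L4; bus (none); mem=21
  op13 P2: load  L2 → S/I/S on L2; bus BusRd Flush; mem=86
  op14 P1: load  L2 → S/S/S on L2; bus BusRd; mem=86
  op15 P2: store L1 := 86 → I/I/M on L1; bus BusRdX; mem=60
  op16 P2: store L4 := 64 → I/I/M on L4; bus BusRdX; mem=21
  op17 P1: store L1 := 99 → I/M/I on L1; bus BusRdX Flush; mem=86
  op18 P1: load  L3 → I/M/I on L3; bus (none); mem=70
  op19 P1: store L4 := 26 → I/M/I on L4; bus BusRdX Flush; mem=64
  op20 P1: load  L2 → S/S/S on L2; bus (none); mem=86
  op21 P0: store L0 := 92 → M/I/I on L0; bus BusRdX Flush; mem=91
  op22 P2: store L2 := 63 → I/I/M on L2; bus BusRdX; mem=86
  op23 P2: store L4 := 13 → I/I/M on L4; bus BusRdX Flush; mem=26
  op24 P0: load  L3 → S/S/I on L3; bus BusRd Flush; mem=35
  op25 P0: store L2 := 11 → M/I/I on L2; bus BusRdX Flush; mem=63

bus = BusRd,Flush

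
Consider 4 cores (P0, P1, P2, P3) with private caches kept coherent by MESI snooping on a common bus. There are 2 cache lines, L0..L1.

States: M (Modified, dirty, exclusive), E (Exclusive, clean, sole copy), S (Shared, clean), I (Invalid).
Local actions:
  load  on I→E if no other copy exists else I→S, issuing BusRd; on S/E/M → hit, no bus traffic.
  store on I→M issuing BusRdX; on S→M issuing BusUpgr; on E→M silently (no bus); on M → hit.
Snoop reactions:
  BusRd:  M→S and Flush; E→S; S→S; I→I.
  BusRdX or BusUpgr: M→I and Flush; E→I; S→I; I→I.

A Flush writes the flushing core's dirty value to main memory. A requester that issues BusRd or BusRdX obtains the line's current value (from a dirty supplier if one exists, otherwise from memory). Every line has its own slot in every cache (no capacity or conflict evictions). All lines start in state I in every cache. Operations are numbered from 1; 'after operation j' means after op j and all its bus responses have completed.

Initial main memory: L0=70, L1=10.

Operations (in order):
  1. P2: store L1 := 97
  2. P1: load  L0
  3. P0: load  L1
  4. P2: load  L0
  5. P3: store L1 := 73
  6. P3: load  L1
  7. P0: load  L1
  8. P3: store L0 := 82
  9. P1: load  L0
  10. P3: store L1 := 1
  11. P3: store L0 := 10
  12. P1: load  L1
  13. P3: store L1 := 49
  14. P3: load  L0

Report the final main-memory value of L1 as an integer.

[1] P2: store L1 := 97 | P0:I, P1:I, P2:M(97), P3:I | bus: BusRdX
[2] P1: load  L0 | P0:I, P1:E(70), P2:I, P3:I | bus: BusRd
[3] P0: load  L1 | P0:S(97), P1:I, P2:S(97), P3:I | bus: BusRd,Flush
[4] P2: load  L0 | P0:I, P1:S(70), P2:S(70), P3:I | bus: BusRd
[5] P3: store L1 := 73 | P0:I, P1:I, P2:I, P3:M(73) | bus: BusRdX
[6] P3: load  L1 | P0:I, P1:I, P2:I, P3:M(73) | bus: none
[7] P0: load  L1 | P0:S(73), P1:I, P2:I, P3:S(73) | bus: BusRd,Flush
[8] P3: store L0 := 82 | P0:I, P1:I, P2:I, P3:M(82) | bus: BusRdX
[9] P1: load  L0 | P0:I, P1:S(82), P2:I, P3:S(82) | bus: BusRd,Flush
[10] P3: store L1 := 1 | P0:I, P1:I, P2:I, P3:M(1) | bus: BusUpgr
[11] P3: store L0 := 10 | P0:I, P1:I, P2:I, P3:M(10) | bus: BusUpgr
[12] P1: load  L1 | P0:I, P1:S(1), P2:I, P3:S(1) | bus: BusRd,Flush
[13] P3: store L1 := 49 | P0:I, P1:I, P2:I, P3:M(49) | bus: BusUpgr
[14] P3: load  L0 | P0:I, P1:I, P2:I, P3:M(10) | bus: none

memory[L1] = 1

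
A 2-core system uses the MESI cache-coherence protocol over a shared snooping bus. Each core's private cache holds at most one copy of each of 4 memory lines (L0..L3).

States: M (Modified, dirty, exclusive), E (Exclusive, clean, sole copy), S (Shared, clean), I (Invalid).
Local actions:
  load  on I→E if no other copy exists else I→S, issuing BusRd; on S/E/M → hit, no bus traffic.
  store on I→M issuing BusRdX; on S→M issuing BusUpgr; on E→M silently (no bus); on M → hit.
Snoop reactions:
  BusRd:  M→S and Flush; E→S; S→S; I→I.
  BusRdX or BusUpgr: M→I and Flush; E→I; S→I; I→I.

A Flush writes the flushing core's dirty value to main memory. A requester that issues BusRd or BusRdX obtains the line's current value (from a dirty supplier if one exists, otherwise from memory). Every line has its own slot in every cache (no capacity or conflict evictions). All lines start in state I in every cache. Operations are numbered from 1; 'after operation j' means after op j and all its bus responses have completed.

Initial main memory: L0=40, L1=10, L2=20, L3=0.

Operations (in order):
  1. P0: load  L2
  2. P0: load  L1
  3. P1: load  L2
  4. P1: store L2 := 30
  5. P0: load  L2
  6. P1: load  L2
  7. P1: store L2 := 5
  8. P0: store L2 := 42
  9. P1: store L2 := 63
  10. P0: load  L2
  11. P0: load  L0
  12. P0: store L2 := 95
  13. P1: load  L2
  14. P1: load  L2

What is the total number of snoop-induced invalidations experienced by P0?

invalidations = 3

step 1: P0: load  L2  ⟶  EI  (L2)  txn=BusRd  M[L2]=20
step 2: P0: load  L1  ⟶  EI  (L1)  txn=BusRd  M[L1]=10
step 3: P1: load  L2  ⟶  SS  (L2)  txn=BusRd  M[L2]=20
step 4: P1: store L2 := 30  ⟶  IM  (L2)  txn=BusUpgr  M[L2]=20
step 5: P0: load  L2  ⟶  SS  (L2)  txn=BusRd+Flush  M[L2]=30
step 6: P1: load  L2  ⟶  SS  (L2)  txn=∅  M[L2]=30
step 7: P1: store L2 := 5  ⟶  IM  (L2)  txn=BusUpgr  M[L2]=30
step 8: P0: store L2 := 42  ⟶  MI  (L2)  txn=BusRdX+Flush  M[L2]=5
step 9: P1: store L2 := 63  ⟶  IM  (L2)  txn=BusRdX+Flush  M[L2]=42
step 10: P0: load  L2  ⟶  SS  (L2)  txn=BusRd+Flush  M[L2]=63
step 11: P0: load  L0  ⟶  EI  (L0)  txn=BusRd  M[L0]=40
step 12: P0: store L2 := 95  ⟶  MI  (L2)  txn=BusUpgr  M[L2]=63
step 13: P1: load  L2  ⟶  SS  (L2)  txn=BusRd+Flush  M[L2]=95
step 14: P1: load  L2  ⟶  SS  (L2)  txn=∅  M[L2]=95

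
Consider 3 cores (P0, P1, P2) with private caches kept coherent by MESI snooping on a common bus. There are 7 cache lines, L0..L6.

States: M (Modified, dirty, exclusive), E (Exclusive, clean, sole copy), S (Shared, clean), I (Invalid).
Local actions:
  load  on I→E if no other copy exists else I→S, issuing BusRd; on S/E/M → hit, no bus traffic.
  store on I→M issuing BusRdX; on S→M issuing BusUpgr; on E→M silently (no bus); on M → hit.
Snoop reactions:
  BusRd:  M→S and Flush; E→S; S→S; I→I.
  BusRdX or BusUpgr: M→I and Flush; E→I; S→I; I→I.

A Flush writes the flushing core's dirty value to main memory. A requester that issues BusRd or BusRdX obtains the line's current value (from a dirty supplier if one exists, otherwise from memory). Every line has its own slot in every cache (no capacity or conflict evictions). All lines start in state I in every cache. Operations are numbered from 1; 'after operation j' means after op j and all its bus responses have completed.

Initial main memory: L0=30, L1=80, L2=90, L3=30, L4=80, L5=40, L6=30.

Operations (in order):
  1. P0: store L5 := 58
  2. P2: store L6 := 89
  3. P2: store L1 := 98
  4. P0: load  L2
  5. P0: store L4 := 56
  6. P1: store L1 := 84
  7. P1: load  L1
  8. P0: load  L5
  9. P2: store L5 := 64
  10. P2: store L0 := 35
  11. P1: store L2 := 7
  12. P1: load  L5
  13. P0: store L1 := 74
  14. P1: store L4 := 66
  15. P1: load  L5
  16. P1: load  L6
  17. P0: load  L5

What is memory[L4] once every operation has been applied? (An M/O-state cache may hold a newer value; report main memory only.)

memory[L4] = 56

  op1 P0: store L5 := 58 → M/I/I on L5; bus BusRdX; mem=40
  op2 P2: store L6 := 89 → I/I/M on L6; bus BusRdX; mem=30
  op3 P2: store L1 := 98 → I/I/M on L1; bus BusRdX; mem=80
  op4 P0: load  L2 → E/I/I on L2; bus BusRd; mem=90
  op5 P0: store L4 := 56 → M/I/I on L4; bus BusRdX; mem=80
  op6 P1: store L1 := 84 → I/M/I on L1; bus BusRdX Flush; mem=98
  op7 P1: load  L1 → I/M/I on L1; bus (none); mem=98
  op8 P0: load  L5 → M/I/I on L5; bus (none); mem=40
  op9 P2: store L5 := 64 → I/I/M on L5; bus BusRdX Flush; mem=58
  op10 P2: store L0 := 35 → I/I/M on L0; bus BusRdX; mem=30
  op11 P1: store L2 := 7 → I/M/I on L2; bus BusRdX; mem=90
  op12 P1: load  L5 → I/S/S on L5; bus BusRd Flush; mem=64
  op13 P0: store L1 := 74 → M/I/I on L1; bus BusRdX Flush; mem=84
  op14 P1: store L4 := 66 → I/M/I on L4; bus BusRdX Flush; mem=56
  op15 P1: load  L5 → I/S/S on L5; bus (none); mem=64
  op16 P1: load  L6 → I/S/S on L6; bus BusRd Flush; mem=89
  op17 P0: load  L5 → S/S/S on L5; bus BusRd; mem=64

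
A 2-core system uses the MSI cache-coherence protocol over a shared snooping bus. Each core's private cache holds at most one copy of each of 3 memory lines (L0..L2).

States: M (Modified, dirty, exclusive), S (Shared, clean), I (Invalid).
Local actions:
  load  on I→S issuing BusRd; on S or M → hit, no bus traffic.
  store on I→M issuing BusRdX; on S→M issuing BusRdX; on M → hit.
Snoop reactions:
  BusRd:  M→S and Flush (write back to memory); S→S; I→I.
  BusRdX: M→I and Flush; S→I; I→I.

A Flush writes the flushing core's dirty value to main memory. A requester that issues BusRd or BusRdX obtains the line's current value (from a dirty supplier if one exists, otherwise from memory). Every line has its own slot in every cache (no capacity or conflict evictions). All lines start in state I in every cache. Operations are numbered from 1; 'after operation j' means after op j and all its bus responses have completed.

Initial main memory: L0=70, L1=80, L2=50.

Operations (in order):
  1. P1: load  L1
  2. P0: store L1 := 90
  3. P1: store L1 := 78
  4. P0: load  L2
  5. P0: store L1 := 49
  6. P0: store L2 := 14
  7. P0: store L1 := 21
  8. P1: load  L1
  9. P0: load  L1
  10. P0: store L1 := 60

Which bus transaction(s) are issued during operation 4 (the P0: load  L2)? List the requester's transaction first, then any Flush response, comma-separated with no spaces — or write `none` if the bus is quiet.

bus = BusRd

1. P1: load  L1  bus=[BusRd]  L1: P0=I P1=S  mem[L1]=80
2. P0: store L1 := 90  bus=[BusRdX]  L1: P0=M P1=I  mem[L1]=80
3. P1: store L1 := 78  bus=[BusRdX,Flush]  L1: P0=I P1=M  mem[L1]=90
4. P0: load  L2  bus=[BusRd]  L2: P0=S P1=I  mem[L2]=50
5. P0: store L1 := 49  bus=[BusRdX,Flush]  L1: P0=M P1=I  mem[L1]=78
6. P0: store L2 := 14  bus=[BusRdX]  L2: P0=M P1=I  mem[L2]=50
7. P0: store L1 := 21  bus=[-]  L1: P0=M P1=I  mem[L1]=78
8. P1: load  L1  bus=[BusRd,Flush]  L1: P0=S P1=S  mem[L1]=21
9. P0: load  L1  bus=[-]  L1: P0=S P1=S  mem[L1]=21
10. P0: store L1 := 60  bus=[BusRdX]  L1: P0=M P1=I  mem[L1]=21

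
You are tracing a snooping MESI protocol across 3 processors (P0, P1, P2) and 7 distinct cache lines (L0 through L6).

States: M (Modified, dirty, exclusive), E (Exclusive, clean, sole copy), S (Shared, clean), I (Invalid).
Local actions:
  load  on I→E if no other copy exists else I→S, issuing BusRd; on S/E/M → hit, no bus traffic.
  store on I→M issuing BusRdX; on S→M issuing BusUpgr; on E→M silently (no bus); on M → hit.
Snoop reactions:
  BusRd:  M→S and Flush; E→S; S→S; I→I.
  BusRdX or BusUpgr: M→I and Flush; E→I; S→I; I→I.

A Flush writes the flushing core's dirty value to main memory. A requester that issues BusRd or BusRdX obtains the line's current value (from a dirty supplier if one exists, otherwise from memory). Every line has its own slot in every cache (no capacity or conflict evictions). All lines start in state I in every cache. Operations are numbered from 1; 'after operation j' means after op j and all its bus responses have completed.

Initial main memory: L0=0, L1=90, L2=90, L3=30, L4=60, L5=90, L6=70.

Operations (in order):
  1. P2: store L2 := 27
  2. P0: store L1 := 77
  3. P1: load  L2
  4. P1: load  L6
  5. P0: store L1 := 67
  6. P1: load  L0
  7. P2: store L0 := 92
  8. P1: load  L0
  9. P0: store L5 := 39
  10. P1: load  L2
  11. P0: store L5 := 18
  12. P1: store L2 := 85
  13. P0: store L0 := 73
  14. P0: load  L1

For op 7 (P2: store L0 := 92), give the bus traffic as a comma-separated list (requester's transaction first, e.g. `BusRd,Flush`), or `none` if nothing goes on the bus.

bus = BusRdX

step 1: P2: store L2 := 27  ⟶  IIM  (L2)  txn=BusRdX  M[L2]=90
step 2: P0: store L1 := 77  ⟶  MII  (L1)  txn=BusRdX  M[L1]=90
step 3: P1: load  L2  ⟶  ISS  (L2)  txn=BusRd+Flush  M[L2]=27
step 4: P1: load  L6  ⟶  IEI  (L6)  txn=BusRd  M[L6]=70
step 5: P0: store L1 := 67  ⟶  MII  (L1)  txn=∅  M[L1]=90
step 6: P1: load  L0  ⟶  IEI  (L0)  txn=BusRd  M[L0]=0
step 7: P2: store L0 := 92  ⟶  IIM  (L0)  txn=BusRdX  M[L0]=0
step 8: P1: load  L0  ⟶  ISS  (L0)  txn=BusRd+Flush  M[L0]=92
step 9: P0: store L5 := 39  ⟶  MII  (L5)  txn=BusRdX  M[L5]=90
step 10: P1: load  L2  ⟶  ISS  (L2)  txn=∅  M[L2]=27
step 11: P0: store L5 := 18  ⟶  MII  (L5)  txn=∅  M[L5]=90
step 12: P1: store L2 := 85  ⟶  IMI  (L2)  txn=BusUpgr  M[L2]=27
step 13: P0: store L0 := 73  ⟶  MII  (L0)  txn=BusRdX  M[L0]=92
step 14: P0: load  L1  ⟶  MII  (L1)  txn=∅  M[L1]=90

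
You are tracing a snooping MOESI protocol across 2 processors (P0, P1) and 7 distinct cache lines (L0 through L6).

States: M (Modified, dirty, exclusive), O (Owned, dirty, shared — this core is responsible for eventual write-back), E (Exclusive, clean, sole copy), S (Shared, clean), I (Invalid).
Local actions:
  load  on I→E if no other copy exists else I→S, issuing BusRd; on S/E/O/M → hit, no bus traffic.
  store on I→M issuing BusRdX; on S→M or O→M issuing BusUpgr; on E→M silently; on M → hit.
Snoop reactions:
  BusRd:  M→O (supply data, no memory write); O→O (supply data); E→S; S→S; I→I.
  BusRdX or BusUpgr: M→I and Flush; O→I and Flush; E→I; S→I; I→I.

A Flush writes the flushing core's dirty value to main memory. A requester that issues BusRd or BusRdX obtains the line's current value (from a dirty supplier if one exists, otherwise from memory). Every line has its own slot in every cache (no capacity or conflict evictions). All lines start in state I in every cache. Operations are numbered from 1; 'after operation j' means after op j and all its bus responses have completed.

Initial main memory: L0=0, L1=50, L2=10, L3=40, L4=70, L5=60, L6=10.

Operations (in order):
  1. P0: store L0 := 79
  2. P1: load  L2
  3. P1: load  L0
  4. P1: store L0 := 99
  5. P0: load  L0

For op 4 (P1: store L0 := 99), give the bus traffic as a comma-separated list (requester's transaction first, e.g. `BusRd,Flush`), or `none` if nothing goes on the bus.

[1] P0: store L0 := 79 | P0:M(79), P1:I | bus: BusRdX
[2] P1: load  L2 | P0:I, P1:E(10) | bus: BusRd
[3] P1: load  L0 | P0:O(79), P1:S(79) | bus: BusRd
[4] P1: store L0 := 99 | P0:I, P1:M(99) | bus: BusUpgr,Flush
[5] P0: load  L0 | P0:S(99), P1:O(99) | bus: BusRd

bus = BusUpgr,Flush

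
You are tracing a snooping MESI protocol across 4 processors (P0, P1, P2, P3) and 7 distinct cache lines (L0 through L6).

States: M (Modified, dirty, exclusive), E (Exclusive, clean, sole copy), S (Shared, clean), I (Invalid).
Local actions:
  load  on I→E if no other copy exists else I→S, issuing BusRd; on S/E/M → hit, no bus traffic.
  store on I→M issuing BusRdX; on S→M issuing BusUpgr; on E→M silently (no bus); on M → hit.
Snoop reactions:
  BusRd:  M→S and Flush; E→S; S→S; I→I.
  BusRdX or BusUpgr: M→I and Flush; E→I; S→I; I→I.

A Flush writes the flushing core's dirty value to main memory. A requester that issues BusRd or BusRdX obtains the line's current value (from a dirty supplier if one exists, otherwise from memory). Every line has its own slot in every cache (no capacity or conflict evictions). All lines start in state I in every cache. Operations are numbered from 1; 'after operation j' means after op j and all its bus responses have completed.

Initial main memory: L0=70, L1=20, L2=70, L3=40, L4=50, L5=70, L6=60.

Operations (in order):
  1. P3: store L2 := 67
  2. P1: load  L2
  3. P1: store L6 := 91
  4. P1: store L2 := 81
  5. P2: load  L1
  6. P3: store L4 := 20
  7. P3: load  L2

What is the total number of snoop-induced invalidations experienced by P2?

  op1 P3: store L2 := 67 → I/I/I/M on L2; bus BusRdX; mem=70
  op2 P1: load  L2 → I/S/I/S on L2; bus BusRd Flush; mem=67
  op3 P1: store L6 := 91 → I/M/I/I on L6; bus BusRdX; mem=60
  op4 P1: store L2 := 81 → I/M/I/I on L2; bus BusUpgr; mem=67
  op5 P2: load  L1 → I/I/E/I on L1; bus BusRd; mem=20
  op6 P3: store L4 := 20 → I/I/I/M on L4; bus BusRdX; mem=50
  op7 P3: load  L2 → I/S/I/S on L2; bus BusRd Flush; mem=81

invalidations = 0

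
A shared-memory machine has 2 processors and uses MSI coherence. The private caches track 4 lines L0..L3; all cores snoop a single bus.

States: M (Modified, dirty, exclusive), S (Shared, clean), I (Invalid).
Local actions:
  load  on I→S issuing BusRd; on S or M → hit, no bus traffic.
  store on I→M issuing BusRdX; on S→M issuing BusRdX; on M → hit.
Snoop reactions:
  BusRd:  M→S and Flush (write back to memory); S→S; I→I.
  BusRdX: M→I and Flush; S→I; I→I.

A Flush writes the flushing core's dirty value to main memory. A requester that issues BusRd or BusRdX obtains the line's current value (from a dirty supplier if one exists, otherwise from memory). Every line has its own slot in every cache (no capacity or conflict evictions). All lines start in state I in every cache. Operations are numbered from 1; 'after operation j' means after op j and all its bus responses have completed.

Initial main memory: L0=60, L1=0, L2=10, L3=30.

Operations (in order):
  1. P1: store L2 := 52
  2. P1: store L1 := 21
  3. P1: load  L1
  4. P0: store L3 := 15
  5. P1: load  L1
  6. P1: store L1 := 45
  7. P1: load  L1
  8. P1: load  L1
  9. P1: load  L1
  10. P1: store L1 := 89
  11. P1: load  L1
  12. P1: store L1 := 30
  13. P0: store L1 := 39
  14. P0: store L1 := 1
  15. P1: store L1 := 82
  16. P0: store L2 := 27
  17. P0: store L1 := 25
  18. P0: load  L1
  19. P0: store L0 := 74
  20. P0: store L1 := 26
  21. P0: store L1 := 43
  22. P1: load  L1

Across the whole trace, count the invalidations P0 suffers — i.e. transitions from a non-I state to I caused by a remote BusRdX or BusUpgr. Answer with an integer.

invalidations = 1

  op1 P1: store L2 := 52 → I/M on L2; bus BusRdX; mem=10
  op2 P1: store L1 := 21 → I/M on L1; bus BusRdX; mem=0
  op3 P1: load  L1 → I/M on L1; bus (none); mem=0
  op4 P0: store L3 := 15 → M/I on L3; bus BusRdX; mem=30
  op5 P1: load  L1 → I/M on L1; bus (none); mem=0
  op6 P1: store L1 := 45 → I/M on L1; bus (none); mem=0
  op7 P1: load  L1 → I/M on L1; bus (none); mem=0
  op8 P1: load  L1 → I/M on L1; bus (none); mem=0
  op9 P1: load  L1 → I/M on L1; bus (none); mem=0
  op10 P1: store L1 := 89 → I/M on L1; bus (none); mem=0
  op11 P1: load  L1 → I/M on L1; bus (none); mem=0
  op12 P1: store L1 := 30 → I/M on L1; bus (none); mem=0
  op13 P0: store L1 := 39 → M/I on L1; bus BusRdX Flush; mem=30
  op14 P0: store L1 := 1 → M/I on L1; bus (none); mem=30
  op15 P1: store L1 := 82 → I/M on L1; bus BusRdX Flush; mem=1
  op16 P0: store L2 := 27 → M/I on L2; bus BusRdX Flush; mem=52
  op17 P0: store L1 := 25 → M/I on L1; bus BusRdX Flush; mem=82
  op18 P0: load  L1 → M/I on L1; bus (none); mem=82
  op19 P0: store L0 := 74 → M/I on L0; bus BusRdX; mem=60
  op20 P0: store L1 := 26 → M/I on L1; bus (none); mem=82
  op21 P0: store L1 := 43 → M/I on L1; bus (none); mem=82
  op22 P1: load  L1 → S/S on L1; bus BusRd Flush; mem=43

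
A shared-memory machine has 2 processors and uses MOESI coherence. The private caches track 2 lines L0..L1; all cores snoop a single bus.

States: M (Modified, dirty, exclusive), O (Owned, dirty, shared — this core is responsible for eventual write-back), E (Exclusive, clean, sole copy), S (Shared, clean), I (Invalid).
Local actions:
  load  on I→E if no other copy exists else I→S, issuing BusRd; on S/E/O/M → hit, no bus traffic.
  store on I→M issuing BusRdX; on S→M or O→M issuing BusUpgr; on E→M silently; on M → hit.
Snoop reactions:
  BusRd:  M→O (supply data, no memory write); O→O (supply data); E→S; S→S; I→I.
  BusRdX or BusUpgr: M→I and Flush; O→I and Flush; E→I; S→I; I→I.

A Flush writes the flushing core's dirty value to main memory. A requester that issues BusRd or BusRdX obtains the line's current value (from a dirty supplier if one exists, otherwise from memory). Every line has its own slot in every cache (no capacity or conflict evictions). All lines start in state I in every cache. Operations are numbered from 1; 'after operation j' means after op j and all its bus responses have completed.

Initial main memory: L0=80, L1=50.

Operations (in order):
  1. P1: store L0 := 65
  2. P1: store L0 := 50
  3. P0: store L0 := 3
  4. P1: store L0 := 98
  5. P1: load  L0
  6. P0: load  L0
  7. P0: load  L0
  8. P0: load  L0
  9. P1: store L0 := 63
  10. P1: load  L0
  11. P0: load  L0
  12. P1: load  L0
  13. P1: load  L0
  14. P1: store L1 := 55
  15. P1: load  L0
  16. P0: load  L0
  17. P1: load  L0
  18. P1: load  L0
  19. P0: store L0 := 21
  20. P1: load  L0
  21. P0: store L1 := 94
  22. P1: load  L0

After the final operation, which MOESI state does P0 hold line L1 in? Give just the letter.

state = M

step 1: P1: store L0 := 65  ⟶  IM  (L0)  txn=BusRdX  M[L0]=80
step 2: P1: store L0 := 50  ⟶  IM  (L0)  txn=∅  M[L0]=80
step 3: P0: store L0 := 3  ⟶  MI  (L0)  txn=BusRdX+Flush  M[L0]=50
step 4: P1: store L0 := 98  ⟶  IM  (L0)  txn=BusRdX+Flush  M[L0]=3
step 5: P1: load  L0  ⟶  IM  (L0)  txn=∅  M[L0]=3
step 6: P0: load  L0  ⟶  SO  (L0)  txn=BusRd  M[L0]=3
step 7: P0: load  L0  ⟶  SO  (L0)  txn=∅  M[L0]=3
step 8: P0: load  L0  ⟶  SO  (L0)  txn=∅  M[L0]=3
step 9: P1: store L0 := 63  ⟶  IM  (L0)  txn=BusUpgr  M[L0]=3
step 10: P1: load  L0  ⟶  IM  (L0)  txn=∅  M[L0]=3
step 11: P0: load  L0  ⟶  SO  (L0)  txn=BusRd  M[L0]=3
step 12: P1: load  L0  ⟶  SO  (L0)  txn=∅  M[L0]=3
step 13: P1: load  L0  ⟶  SO  (L0)  txn=∅  M[L0]=3
step 14: P1: store L1 := 55  ⟶  IM  (L1)  txn=BusRdX  M[L1]=50
step 15: P1: load  L0  ⟶  SO  (L0)  txn=∅  M[L0]=3
step 16: P0: load  L0  ⟶  SO  (L0)  txn=∅  M[L0]=3
step 17: P1: load  L0  ⟶  SO  (L0)  txn=∅  M[L0]=3
step 18: P1: load  L0  ⟶  SO  (L0)  txn=∅  M[L0]=3
step 19: P0: store L0 := 21  ⟶  MI  (L0)  txn=BusUpgr+Flush  M[L0]=63
step 20: P1: load  L0  ⟶  OS  (L0)  txn=BusRd  M[L0]=63
step 21: P0: store L1 := 94  ⟶  MI  (L1)  txn=BusRdX+Flush  M[L1]=55
step 22: P1: load  L0  ⟶  OS  (L0)  txn=∅  M[L0]=63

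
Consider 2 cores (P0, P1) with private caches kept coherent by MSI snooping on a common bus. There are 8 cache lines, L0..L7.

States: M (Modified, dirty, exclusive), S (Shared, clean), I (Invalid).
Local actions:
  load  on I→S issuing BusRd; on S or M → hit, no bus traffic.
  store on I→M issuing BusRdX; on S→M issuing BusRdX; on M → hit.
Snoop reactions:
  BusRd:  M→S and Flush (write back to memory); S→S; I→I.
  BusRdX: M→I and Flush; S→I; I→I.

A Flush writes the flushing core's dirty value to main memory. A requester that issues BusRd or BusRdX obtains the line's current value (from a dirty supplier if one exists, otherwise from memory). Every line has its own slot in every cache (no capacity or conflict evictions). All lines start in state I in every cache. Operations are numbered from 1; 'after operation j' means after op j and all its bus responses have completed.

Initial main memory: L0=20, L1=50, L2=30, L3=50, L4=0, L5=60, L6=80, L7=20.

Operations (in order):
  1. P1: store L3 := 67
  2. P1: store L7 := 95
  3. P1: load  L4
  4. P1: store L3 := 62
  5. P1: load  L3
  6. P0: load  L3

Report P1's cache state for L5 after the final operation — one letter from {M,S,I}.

state = I

1. P1: store L3 := 67  bus=[BusRdX]  L3: P0=I P1=M  mem[L3]=50
2. P1: store L7 := 95  bus=[BusRdX]  L7: P0=I P1=M  mem[L7]=20
3. P1: load  L4  bus=[BusRd]  L4: P0=I P1=S  mem[L4]=0
4. P1: store L3 := 62  bus=[-]  L3: P0=I P1=M  mem[L3]=50
5. P1: load  L3  bus=[-]  L3: P0=I P1=M  mem[L3]=50
6. P0: load  L3  bus=[BusRd,Flush]  L3: P0=S P1=S  mem[L3]=62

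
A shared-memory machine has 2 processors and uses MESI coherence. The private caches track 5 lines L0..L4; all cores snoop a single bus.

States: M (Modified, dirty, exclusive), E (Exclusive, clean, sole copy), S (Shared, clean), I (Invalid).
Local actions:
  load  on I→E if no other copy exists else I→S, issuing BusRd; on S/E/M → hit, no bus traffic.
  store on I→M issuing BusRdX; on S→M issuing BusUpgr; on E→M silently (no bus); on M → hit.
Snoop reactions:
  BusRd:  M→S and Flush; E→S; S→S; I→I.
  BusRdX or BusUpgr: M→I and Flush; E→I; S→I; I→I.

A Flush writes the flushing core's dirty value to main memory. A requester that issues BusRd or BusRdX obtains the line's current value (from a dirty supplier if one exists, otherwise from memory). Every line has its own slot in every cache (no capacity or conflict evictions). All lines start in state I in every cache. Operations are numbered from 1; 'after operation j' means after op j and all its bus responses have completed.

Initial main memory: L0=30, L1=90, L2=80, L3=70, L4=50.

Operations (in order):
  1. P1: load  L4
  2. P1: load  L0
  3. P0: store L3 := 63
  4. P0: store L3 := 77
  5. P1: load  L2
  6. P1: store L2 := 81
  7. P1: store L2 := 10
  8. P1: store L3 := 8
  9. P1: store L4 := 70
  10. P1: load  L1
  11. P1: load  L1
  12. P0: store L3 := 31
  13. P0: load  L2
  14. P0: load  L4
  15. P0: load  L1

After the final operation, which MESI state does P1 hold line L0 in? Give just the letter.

step 1: P1: load  L4  ⟶  IE  (L4)  txn=BusRd  M[L4]=50
step 2: P1: load  L0  ⟶  IE  (L0)  txn=BusRd  M[L0]=30
step 3: P0: store L3 := 63  ⟶  MI  (L3)  txn=BusRdX  M[L3]=70
step 4: P0: store L3 := 77  ⟶  MI  (L3)  txn=∅  M[L3]=70
step 5: P1: load  L2  ⟶  IE  (L2)  txn=BusRd  M[L2]=80
step 6: P1: store L2 := 81  ⟶  IM  (L2)  txn=∅  M[L2]=80
step 7: P1: store L2 := 10  ⟶  IM  (L2)  txn=∅  M[L2]=80
step 8: P1: store L3 := 8  ⟶  IM  (L3)  txn=BusRdX+Flush  M[L3]=77
step 9: P1: store L4 := 70  ⟶  IM  (L4)  txn=∅  M[L4]=50
step 10: P1: load  L1  ⟶  IE  (L1)  txn=BusRd  M[L1]=90
step 11: P1: load  L1  ⟶  IE  (L1)  txn=∅  M[L1]=90
step 12: P0: store L3 := 31  ⟶  MI  (L3)  txn=BusRdX+Flush  M[L3]=8
step 13: P0: load  L2  ⟶  SS  (L2)  txn=BusRd+Flush  M[L2]=10
step 14: P0: load  L4  ⟶  SS  (L4)  txn=BusRd+Flush  M[L4]=70
step 15: P0: load  L1  ⟶  SS  (L1)  txn=BusRd  M[L1]=90

state = E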